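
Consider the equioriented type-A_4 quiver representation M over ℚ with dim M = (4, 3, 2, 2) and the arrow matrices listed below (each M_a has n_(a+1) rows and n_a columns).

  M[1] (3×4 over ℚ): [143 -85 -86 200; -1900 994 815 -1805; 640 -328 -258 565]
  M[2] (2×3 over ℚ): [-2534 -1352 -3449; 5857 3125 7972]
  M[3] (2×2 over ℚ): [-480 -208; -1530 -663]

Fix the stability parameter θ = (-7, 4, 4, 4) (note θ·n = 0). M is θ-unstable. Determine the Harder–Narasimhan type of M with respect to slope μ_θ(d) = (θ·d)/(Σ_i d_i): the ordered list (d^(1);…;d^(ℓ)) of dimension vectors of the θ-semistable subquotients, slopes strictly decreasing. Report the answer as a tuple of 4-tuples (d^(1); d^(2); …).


Barcode: M ≅ I[1,1], I[1,2], I[1,3], I[1,4], I[4,4]. HN layers by μ_θ (2 steps, strictly decreasing):
  μ^(1)=4; μ^(2)=-7

((0, 3, 2, 2); (4, 0, 0, 0))


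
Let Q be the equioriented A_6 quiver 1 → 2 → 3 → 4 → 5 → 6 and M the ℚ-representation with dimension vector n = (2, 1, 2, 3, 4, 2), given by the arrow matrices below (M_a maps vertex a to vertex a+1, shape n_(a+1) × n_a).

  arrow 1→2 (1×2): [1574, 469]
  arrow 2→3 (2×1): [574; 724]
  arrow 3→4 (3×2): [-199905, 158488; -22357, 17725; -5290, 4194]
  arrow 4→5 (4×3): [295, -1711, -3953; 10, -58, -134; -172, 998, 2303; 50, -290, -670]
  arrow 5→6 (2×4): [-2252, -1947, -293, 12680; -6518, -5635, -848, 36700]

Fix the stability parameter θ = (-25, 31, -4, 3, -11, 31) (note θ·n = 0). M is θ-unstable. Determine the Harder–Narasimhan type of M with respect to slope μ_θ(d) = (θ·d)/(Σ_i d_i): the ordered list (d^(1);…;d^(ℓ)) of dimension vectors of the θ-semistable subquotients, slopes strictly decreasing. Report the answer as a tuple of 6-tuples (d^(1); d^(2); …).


Interval decomposition of M: I[1,1], I[1,4], I[3,6], I[4,5], I[5,5], I[5,6].
HN type (ℓ=5): μ^(1)=31; μ^(2)=10; μ^(3)=-4; μ^(4)=-11; μ^(5)=-25

((0, 0, 0, 0, 0, 2); (0, 1, 1, 1, 0, 0); (0, 0, 1, 2, 2, 0); (0, 0, 0, 0, 2, 0); (2, 0, 0, 0, 0, 0))


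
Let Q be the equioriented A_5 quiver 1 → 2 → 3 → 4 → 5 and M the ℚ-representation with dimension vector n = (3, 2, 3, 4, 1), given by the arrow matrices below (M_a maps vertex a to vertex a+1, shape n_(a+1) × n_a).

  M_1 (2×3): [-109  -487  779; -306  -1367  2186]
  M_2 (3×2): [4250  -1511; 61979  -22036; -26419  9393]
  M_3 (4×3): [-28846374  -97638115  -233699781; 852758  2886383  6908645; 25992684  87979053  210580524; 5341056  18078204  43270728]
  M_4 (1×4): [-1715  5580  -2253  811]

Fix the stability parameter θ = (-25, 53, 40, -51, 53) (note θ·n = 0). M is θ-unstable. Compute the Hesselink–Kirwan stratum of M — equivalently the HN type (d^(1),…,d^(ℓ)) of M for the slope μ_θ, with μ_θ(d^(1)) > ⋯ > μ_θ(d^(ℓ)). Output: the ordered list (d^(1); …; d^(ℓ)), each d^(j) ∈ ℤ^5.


Via rank(M_{q-1}∘⋯∘M_p): M ≅ I[1,1], I[1,4], I[1,5], I[3,3], I[4,4]^2.
μ_θ-semistable layers: μ^(1)=53; μ^(2)=40; μ^(3)=14; μ^(4)=-25; μ^(5)=-51

((0, 0, 0, 0, 1); (0, 0, 1, 0, 0); (0, 2, 2, 2, 0); (3, 0, 0, 0, 0); (0, 0, 0, 2, 0))


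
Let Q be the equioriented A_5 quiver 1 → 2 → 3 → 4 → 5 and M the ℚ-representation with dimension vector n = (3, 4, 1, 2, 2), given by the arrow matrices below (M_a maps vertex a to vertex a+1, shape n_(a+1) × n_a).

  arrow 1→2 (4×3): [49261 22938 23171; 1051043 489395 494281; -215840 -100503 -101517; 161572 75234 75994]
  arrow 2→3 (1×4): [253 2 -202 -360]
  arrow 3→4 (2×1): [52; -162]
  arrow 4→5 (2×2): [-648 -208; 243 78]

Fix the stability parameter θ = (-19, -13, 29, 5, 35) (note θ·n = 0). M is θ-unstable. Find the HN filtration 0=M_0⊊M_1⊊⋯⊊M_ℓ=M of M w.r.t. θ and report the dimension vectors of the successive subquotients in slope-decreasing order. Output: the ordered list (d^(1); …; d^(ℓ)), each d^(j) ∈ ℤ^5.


Barcode: M ≅ I[1,2]^2, I[1,4], I[2,2], I[4,5], I[5,5]. HN layers by μ_θ (5 steps, strictly decreasing):
  μ^(1)=35; μ^(2)=17; μ^(3)=5; μ^(4)=-13; μ^(5)=-19

((0, 0, 0, 0, 2); (0, 0, 1, 1, 0); (0, 0, 0, 1, 0); (0, 4, 0, 0, 0); (3, 0, 0, 0, 0))


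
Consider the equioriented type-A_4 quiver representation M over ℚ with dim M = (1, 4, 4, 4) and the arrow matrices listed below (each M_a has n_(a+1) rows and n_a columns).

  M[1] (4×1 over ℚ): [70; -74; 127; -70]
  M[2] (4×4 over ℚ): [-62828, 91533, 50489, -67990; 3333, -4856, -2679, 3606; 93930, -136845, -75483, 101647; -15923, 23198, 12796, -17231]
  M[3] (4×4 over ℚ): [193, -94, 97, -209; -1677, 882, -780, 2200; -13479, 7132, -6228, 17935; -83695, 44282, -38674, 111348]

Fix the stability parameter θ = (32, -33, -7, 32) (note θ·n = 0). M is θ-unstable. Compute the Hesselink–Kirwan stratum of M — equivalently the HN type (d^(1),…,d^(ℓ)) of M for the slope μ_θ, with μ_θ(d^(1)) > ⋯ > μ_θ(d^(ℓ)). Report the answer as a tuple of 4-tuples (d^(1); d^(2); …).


Via rank(M_{q-1}∘⋯∘M_p): M ≅ I[1,4], I[2,3], I[2,4]^2, I[4,4].
μ_θ-semistable layers: μ^(1)=32; μ^(2)=-8/3; μ^(3)=-7; μ^(4)=-33

((0, 0, 0, 4); (1, 1, 1, 0); (0, 0, 3, 0); (0, 3, 0, 0))


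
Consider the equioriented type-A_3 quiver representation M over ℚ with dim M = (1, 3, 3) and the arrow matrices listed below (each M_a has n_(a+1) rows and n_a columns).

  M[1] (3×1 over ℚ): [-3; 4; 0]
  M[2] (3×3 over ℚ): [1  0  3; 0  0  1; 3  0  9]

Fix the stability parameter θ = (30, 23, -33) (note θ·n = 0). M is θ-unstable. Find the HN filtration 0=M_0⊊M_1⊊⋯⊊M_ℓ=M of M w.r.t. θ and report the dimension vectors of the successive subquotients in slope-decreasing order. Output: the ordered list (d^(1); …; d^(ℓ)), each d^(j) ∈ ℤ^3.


Interval decomposition of M: I[1,3], I[2,2], I[2,3], I[3,3].
HN type (ℓ=4): μ^(1)=23; μ^(2)=20/3; μ^(3)=-5; μ^(4)=-33

((0, 1, 0); (1, 1, 1); (0, 1, 1); (0, 0, 1))


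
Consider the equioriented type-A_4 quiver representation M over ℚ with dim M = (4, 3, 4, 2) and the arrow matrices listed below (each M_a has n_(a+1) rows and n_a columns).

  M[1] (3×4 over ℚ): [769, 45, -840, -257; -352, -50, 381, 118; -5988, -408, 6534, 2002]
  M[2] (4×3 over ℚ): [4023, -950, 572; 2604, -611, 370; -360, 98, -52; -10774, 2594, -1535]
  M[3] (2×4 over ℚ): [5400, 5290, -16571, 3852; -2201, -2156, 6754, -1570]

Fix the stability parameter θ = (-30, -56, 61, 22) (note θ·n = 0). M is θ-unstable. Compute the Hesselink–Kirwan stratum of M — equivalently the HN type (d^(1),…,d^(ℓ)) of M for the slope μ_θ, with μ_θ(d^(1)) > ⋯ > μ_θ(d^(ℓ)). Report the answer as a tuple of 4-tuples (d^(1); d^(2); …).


Barcode: M ≅ I[1,1], I[1,3], I[1,4]^2, I[3,3]. HN layers by μ_θ (4 steps, strictly decreasing):
  μ^(1)=61; μ^(2)=83/2; μ^(3)=-30; μ^(4)=-43

((0, 0, 2, 0); (0, 0, 2, 2); (1, 0, 0, 0); (3, 3, 0, 0))


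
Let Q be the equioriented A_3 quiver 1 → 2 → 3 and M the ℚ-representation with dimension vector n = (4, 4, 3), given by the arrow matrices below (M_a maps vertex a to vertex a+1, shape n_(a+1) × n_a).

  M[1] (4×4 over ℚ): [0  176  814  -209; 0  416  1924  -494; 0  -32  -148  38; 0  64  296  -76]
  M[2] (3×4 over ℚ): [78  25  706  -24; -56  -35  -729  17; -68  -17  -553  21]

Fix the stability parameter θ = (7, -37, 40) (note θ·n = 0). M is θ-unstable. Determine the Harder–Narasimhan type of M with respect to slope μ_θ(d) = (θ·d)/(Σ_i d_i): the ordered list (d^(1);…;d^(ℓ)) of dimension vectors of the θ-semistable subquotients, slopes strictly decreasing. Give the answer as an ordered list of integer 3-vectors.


Barcode: M ≅ I[1,1]^3, I[1,2], I[2,3]^3. HN layers by μ_θ (4 steps, strictly decreasing):
  μ^(1)=40; μ^(2)=7; μ^(3)=-15; μ^(4)=-37

((0, 0, 3); (3, 0, 0); (1, 1, 0); (0, 3, 0))


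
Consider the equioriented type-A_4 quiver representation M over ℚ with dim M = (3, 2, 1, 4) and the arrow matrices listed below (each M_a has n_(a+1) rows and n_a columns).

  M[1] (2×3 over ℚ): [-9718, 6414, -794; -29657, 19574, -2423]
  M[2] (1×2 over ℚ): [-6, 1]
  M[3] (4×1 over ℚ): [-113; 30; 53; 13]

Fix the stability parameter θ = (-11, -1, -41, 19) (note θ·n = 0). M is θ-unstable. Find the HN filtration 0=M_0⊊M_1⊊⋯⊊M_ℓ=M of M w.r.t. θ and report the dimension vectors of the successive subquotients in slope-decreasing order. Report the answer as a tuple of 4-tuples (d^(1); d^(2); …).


Via rank(M_{q-1}∘⋯∘M_p): M ≅ I[1,1], I[1,2], I[1,4], I[4,4]^3.
μ_θ-semistable layers: μ^(1)=19; μ^(2)=-1; μ^(3)=-11; μ^(4)=-53/3

((0, 0, 0, 4); (0, 1, 0, 0); (2, 0, 0, 0); (1, 1, 1, 0))


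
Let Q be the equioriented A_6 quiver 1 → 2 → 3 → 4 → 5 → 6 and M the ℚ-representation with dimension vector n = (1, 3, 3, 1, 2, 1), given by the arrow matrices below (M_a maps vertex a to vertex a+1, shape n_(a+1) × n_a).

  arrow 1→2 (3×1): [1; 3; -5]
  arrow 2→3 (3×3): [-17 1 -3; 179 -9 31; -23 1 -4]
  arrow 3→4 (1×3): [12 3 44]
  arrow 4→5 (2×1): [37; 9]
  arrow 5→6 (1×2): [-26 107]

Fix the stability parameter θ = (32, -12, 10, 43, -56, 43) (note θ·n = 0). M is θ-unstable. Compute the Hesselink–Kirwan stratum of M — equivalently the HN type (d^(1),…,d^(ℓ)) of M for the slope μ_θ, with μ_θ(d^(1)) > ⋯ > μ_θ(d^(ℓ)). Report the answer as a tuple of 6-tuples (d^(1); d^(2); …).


Interval decomposition of M: I[1,6], I[2,3]^2, I[5,5].
HN type (ℓ=5): μ^(1)=43; μ^(2)=10; μ^(3)=17/5; μ^(4)=-12; μ^(5)=-56

((0, 0, 0, 0, 0, 1); (0, 0, 2, 0, 0, 0); (1, 1, 1, 1, 1, 0); (0, 2, 0, 0, 0, 0); (0, 0, 0, 0, 1, 0))


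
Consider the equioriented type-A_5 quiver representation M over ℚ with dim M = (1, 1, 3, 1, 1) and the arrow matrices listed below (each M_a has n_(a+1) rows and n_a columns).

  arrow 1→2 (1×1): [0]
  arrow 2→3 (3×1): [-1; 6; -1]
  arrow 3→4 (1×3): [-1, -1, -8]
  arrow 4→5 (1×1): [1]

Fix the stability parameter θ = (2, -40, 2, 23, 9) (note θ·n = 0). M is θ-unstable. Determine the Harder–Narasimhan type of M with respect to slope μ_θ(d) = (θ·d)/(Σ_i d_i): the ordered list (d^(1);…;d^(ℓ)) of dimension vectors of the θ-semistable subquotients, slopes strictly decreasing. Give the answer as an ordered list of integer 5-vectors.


Barcode: M ≅ I[1,1], I[2,5], I[3,3]^2. HN layers by μ_θ (3 steps, strictly decreasing):
  μ^(1)=16; μ^(2)=2; μ^(3)=-40

((0, 0, 0, 1, 1); (1, 0, 3, 0, 0); (0, 1, 0, 0, 0))


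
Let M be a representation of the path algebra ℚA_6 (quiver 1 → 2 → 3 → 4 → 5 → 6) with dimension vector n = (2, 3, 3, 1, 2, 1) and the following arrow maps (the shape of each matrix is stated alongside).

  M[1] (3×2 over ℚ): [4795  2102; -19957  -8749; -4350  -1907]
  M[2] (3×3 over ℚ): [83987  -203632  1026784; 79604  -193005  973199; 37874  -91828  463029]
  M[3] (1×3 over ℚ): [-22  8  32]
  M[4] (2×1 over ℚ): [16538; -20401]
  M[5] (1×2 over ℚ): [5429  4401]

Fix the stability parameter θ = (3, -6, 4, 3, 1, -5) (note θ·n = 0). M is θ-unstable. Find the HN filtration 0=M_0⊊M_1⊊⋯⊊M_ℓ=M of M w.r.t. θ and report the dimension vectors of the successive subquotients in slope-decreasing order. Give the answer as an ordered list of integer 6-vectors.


Via rank(M_{q-1}∘⋯∘M_p): M ≅ I[1,3], I[1,6], I[2,3], I[5,5].
μ_θ-semistable layers: μ^(1)=4; μ^(2)=1; μ^(3)=3/4; μ^(4)=-3/2; μ^(5)=-6

((0, 0, 2, 0, 0, 0); (0, 0, 0, 0, 1, 0); (0, 0, 1, 1, 1, 1); (2, 2, 0, 0, 0, 0); (0, 1, 0, 0, 0, 0))


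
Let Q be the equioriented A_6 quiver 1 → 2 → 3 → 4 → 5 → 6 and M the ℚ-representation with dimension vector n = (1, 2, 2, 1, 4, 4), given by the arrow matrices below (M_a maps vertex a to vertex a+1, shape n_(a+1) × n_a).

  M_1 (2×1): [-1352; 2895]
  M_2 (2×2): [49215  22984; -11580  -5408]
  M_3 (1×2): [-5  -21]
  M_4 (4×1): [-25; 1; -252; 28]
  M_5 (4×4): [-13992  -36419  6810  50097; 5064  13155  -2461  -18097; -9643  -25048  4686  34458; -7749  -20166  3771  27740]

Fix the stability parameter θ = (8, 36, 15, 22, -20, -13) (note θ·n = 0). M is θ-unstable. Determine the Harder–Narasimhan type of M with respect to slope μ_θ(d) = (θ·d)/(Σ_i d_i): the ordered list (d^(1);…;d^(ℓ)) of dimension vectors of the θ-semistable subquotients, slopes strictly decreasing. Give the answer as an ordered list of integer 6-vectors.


Interval decomposition of M: I[1,2], I[2,6], I[3,3], I[5,6]^3.
HN type (ℓ=5): μ^(1)=36; μ^(2)=15; μ^(3)=8; μ^(4)=-13; μ^(5)=-20

((0, 1, 0, 0, 0, 0); (0, 0, 1, 0, 0, 0); (1, 1, 1, 1, 1, 1); (0, 0, 0, 0, 0, 3); (0, 0, 0, 0, 3, 0))


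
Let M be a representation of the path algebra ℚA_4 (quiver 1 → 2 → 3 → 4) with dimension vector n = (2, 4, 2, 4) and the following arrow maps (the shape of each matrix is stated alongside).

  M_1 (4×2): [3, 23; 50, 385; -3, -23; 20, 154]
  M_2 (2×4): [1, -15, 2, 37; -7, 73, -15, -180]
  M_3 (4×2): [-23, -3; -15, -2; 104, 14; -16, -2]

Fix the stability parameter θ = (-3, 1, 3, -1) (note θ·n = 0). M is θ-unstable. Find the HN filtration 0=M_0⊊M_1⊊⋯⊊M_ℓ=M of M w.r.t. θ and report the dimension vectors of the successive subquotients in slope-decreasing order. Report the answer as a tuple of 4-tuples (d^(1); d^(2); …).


Barcode: M ≅ I[1,4]^2, I[2,2]^2, I[4,4]^2. HN layers by μ_θ (3 steps, strictly decreasing):
  μ^(1)=1; μ^(2)=-1; μ^(3)=-3

((0, 4, 2, 2); (0, 0, 0, 2); (2, 0, 0, 0))


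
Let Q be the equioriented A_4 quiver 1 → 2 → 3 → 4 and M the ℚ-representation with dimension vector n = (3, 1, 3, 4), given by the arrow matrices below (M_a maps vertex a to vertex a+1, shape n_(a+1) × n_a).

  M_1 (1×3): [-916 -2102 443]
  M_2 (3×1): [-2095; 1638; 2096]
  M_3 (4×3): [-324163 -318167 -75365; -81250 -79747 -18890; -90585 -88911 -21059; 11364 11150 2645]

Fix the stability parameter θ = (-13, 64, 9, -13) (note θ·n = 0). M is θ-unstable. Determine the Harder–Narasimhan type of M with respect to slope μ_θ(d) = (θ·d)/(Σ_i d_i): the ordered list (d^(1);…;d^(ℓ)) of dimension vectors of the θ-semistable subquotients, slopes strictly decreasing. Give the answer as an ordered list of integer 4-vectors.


Interval decomposition of M: I[1,1]^2, I[1,4], I[3,4]^2, I[4,4].
HN type (ℓ=3): μ^(1)=20; μ^(2)=-2; μ^(3)=-13

((0, 1, 1, 1); (0, 0, 2, 2); (3, 0, 0, 1))


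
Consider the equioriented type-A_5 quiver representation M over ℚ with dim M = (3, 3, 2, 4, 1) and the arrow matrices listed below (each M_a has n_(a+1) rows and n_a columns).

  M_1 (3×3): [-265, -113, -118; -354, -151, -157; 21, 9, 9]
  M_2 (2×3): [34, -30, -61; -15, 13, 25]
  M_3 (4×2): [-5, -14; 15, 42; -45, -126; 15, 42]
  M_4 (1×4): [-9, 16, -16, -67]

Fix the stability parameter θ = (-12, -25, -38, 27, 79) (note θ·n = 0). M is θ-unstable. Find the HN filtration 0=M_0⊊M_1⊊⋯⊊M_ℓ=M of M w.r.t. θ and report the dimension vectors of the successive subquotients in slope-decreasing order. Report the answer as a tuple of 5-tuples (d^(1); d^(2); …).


Interval decomposition of M: I[1,2], I[1,3], I[1,4], I[4,4]^2, I[4,5].
HN type (ℓ=4): μ^(1)=79; μ^(2)=27; μ^(3)=-37/2; μ^(4)=-25

((0, 0, 0, 0, 1); (0, 0, 0, 4, 0); (1, 1, 0, 0, 0); (2, 2, 2, 0, 0))


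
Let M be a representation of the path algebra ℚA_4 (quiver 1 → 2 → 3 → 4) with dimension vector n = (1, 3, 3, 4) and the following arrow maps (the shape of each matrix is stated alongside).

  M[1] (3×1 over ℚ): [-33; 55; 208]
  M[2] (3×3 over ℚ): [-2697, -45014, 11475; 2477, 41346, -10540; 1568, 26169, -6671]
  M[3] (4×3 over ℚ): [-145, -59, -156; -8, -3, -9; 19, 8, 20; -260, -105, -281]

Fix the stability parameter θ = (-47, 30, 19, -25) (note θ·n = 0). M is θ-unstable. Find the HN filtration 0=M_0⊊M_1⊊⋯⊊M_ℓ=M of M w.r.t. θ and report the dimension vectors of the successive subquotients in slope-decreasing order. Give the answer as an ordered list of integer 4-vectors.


Interval decomposition of M: I[1,4], I[2,4]^2, I[4,4].
HN type (ℓ=3): μ^(1)=8; μ^(2)=-25; μ^(3)=-47

((0, 3, 3, 3); (0, 0, 0, 1); (1, 0, 0, 0))


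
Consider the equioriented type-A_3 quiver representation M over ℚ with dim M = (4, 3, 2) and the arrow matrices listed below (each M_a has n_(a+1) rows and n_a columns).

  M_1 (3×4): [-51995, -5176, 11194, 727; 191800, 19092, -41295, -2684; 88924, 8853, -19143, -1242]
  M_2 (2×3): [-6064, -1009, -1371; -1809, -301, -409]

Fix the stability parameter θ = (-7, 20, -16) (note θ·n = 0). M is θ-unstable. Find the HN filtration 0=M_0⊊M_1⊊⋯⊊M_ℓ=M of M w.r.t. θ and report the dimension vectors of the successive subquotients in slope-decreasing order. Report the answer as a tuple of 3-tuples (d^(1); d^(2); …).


Interval decomposition of M: I[1,1], I[1,2], I[1,3]^2.
HN type (ℓ=3): μ^(1)=20; μ^(2)=2; μ^(3)=-7

((0, 1, 0); (0, 2, 2); (4, 0, 0))


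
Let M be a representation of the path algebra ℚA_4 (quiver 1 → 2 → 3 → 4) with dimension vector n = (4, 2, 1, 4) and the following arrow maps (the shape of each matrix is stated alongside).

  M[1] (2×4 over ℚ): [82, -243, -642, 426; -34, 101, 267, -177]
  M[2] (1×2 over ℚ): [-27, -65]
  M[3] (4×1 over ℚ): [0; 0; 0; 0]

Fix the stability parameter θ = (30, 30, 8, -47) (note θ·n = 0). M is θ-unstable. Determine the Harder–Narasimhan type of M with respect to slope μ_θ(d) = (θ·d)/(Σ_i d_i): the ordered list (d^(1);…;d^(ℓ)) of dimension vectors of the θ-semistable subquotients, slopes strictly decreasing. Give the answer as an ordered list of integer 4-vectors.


Interval decomposition of M: I[1,1]^2, I[1,2], I[1,3], I[4,4]^4.
HN type (ℓ=3): μ^(1)=30; μ^(2)=68/3; μ^(3)=-47

((3, 1, 0, 0); (1, 1, 1, 0); (0, 0, 0, 4))


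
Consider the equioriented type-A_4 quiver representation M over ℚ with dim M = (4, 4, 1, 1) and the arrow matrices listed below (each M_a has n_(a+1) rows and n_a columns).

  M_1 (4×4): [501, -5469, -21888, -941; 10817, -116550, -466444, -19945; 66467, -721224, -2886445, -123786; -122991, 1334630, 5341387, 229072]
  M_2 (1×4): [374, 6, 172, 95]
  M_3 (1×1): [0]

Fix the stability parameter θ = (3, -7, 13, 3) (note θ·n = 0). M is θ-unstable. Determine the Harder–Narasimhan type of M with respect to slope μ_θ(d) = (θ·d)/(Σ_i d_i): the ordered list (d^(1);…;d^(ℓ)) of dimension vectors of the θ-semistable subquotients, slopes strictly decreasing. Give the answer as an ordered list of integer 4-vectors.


Via rank(M_{q-1}∘⋯∘M_p): M ≅ I[1,1], I[1,2]^2, I[1,3], I[2,2], I[4,4].
μ_θ-semistable layers: μ^(1)=13; μ^(2)=3; μ^(3)=-2; μ^(4)=-7

((0, 0, 1, 0); (1, 0, 0, 1); (3, 3, 0, 0); (0, 1, 0, 0))


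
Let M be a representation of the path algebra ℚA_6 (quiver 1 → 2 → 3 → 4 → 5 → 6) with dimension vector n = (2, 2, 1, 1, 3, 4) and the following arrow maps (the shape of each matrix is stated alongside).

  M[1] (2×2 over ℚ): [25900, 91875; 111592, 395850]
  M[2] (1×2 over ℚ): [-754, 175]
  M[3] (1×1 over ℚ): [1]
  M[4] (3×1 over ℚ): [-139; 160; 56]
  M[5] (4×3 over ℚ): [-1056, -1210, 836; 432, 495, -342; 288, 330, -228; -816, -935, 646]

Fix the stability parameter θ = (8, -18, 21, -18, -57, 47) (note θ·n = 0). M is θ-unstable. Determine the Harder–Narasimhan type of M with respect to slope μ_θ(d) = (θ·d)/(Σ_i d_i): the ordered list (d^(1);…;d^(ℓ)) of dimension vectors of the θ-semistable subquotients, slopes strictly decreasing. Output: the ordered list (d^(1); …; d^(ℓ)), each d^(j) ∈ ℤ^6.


Via rank(M_{q-1}∘⋯∘M_p): M ≅ I[1,1], I[1,2], I[2,5], I[5,5], I[5,6], I[6,6]^3.
μ_θ-semistable layers: μ^(1)=47; μ^(2)=8; μ^(3)=-5; μ^(4)=-18; μ^(5)=-57

((0, 0, 0, 0, 0, 4); (1, 0, 0, 0, 0, 0); (1, 1, 0, 0, 0, 0); (0, 1, 1, 1, 1, 0); (0, 0, 0, 0, 2, 0))


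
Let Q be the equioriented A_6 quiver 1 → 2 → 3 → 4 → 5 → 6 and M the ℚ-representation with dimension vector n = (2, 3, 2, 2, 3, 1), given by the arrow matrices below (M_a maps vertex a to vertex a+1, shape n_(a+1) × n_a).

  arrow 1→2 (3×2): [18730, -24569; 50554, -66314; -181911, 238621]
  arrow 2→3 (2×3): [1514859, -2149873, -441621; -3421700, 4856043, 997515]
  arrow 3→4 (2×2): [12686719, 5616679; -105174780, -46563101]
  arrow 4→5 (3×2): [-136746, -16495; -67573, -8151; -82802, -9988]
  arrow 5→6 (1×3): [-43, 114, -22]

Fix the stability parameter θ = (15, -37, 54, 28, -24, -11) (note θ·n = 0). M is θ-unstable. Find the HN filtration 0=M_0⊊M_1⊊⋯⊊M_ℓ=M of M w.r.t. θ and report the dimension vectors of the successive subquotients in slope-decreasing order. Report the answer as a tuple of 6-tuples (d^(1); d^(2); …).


Interval decomposition of M: I[1,5], I[1,6], I[2,2], I[5,5].
HN type (ℓ=5): μ^(1)=58/3; μ^(2)=47/4; μ^(3)=-11; μ^(4)=-24; μ^(5)=-37

((0, 0, 1, 1, 1, 0); (0, 0, 1, 1, 1, 1); (2, 2, 0, 0, 0, 0); (0, 0, 0, 0, 1, 0); (0, 1, 0, 0, 0, 0))


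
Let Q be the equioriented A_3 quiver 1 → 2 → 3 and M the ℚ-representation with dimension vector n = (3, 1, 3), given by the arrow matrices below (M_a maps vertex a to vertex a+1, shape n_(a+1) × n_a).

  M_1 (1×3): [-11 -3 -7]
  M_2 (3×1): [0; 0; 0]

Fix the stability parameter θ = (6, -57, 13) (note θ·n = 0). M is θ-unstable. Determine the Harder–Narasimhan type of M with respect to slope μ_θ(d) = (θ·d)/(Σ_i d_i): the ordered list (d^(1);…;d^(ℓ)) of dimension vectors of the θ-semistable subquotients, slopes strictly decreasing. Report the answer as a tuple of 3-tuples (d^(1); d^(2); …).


Interval decomposition of M: I[1,1]^2, I[1,2], I[3,3]^3.
HN type (ℓ=3): μ^(1)=13; μ^(2)=6; μ^(3)=-51/2

((0, 0, 3); (2, 0, 0); (1, 1, 0))


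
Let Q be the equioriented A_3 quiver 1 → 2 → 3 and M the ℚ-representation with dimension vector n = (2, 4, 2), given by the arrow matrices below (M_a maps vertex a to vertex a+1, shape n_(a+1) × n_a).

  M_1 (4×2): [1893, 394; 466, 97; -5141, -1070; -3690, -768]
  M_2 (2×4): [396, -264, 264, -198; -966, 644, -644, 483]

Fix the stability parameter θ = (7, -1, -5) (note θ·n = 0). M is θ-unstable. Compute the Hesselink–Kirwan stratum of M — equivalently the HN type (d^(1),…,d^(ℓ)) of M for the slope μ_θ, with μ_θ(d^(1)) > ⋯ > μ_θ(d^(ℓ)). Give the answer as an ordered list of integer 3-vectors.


Barcode: M ≅ I[1,2]^2, I[2,2], I[2,3], I[3,3]. HN layers by μ_θ (4 steps, strictly decreasing):
  μ^(1)=3; μ^(2)=-1; μ^(3)=-3; μ^(4)=-5

((2, 2, 0); (0, 1, 0); (0, 1, 1); (0, 0, 1))


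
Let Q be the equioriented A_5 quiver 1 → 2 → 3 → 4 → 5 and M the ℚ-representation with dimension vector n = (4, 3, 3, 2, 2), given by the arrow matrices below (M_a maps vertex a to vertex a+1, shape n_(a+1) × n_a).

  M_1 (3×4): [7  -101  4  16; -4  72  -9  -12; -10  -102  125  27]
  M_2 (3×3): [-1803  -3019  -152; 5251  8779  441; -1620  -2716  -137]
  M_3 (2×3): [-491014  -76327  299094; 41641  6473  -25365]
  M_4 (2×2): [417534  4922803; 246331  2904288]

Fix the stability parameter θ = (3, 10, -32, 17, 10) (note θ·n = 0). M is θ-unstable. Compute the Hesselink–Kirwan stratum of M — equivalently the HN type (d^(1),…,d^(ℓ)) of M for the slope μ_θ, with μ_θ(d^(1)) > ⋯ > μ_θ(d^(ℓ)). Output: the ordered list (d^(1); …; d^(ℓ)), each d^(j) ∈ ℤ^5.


Interval decomposition of M: I[1,1], I[1,2], I[1,5]^2, I[3,3].
HN type (ℓ=5): μ^(1)=27/2; μ^(2)=10; μ^(3)=3; μ^(4)=-19/3; μ^(5)=-32

((0, 0, 0, 2, 2); (0, 1, 0, 0, 0); (2, 0, 0, 0, 0); (2, 2, 2, 0, 0); (0, 0, 1, 0, 0))


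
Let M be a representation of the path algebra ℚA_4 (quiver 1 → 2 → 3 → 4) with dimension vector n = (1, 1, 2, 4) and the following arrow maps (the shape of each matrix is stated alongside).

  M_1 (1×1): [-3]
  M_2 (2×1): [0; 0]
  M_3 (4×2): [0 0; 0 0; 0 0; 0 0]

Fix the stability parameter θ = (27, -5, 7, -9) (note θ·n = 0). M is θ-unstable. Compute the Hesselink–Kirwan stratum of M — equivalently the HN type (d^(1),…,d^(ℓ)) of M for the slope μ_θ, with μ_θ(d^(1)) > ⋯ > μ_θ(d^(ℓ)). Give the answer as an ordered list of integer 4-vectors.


Barcode: M ≅ I[1,2], I[3,3]^2, I[4,4]^4. HN layers by μ_θ (3 steps, strictly decreasing):
  μ^(1)=11; μ^(2)=7; μ^(3)=-9

((1, 1, 0, 0); (0, 0, 2, 0); (0, 0, 0, 4))


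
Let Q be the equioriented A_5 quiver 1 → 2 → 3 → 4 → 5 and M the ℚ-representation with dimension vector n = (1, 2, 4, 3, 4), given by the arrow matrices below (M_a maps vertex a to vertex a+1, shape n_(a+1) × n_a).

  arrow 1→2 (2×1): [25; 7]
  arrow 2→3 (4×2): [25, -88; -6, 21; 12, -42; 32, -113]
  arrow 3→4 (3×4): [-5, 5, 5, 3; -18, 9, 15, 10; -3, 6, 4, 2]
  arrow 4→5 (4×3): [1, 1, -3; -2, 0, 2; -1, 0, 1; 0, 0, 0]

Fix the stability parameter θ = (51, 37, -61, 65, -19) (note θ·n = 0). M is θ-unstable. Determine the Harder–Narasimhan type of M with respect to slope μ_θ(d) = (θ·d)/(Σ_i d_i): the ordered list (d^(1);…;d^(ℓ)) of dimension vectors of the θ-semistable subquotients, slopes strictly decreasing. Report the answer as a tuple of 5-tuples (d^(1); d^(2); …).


Barcode: M ≅ I[1,5], I[2,4], I[3,3], I[3,5], I[5,5]^2. HN layers by μ_θ (6 steps, strictly decreasing):
  μ^(1)=65; μ^(2)=23; μ^(3)=9; μ^(4)=-12; μ^(5)=-19; μ^(6)=-61

((0, 0, 0, 1, 0); (0, 0, 0, 2, 2); (1, 1, 1, 0, 0); (0, 1, 1, 0, 0); (0, 0, 0, 0, 2); (0, 0, 2, 0, 0))


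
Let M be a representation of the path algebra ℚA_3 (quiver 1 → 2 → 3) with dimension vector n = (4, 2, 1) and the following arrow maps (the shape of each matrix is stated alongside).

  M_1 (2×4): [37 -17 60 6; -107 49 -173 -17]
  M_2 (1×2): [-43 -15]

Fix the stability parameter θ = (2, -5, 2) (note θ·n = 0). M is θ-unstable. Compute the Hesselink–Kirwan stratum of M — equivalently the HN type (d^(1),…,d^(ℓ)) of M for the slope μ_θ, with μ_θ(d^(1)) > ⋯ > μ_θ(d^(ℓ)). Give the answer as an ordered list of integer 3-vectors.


Via rank(M_{q-1}∘⋯∘M_p): M ≅ I[1,1]^2, I[1,2], I[1,3].
μ_θ-semistable layers: μ^(1)=2; μ^(2)=-3/2

((2, 0, 1); (2, 2, 0))


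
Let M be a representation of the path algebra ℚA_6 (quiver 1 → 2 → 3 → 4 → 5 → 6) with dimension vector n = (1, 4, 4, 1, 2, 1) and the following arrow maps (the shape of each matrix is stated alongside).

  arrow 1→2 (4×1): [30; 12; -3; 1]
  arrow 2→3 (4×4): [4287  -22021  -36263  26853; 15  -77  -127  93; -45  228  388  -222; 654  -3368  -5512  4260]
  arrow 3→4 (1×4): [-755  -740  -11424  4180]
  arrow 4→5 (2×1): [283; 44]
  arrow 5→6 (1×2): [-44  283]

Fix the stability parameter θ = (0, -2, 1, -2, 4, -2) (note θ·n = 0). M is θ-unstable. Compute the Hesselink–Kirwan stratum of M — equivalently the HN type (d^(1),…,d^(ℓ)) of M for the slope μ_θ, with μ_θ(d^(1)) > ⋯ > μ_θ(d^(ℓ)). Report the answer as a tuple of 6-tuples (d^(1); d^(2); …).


Interval decomposition of M: I[1,2], I[2,2], I[2,3], I[2,5], I[3,3]^2, I[5,6].
HN type (ℓ=5): μ^(1)=4; μ^(2)=1; μ^(3)=-1/2; μ^(4)=-1; μ^(5)=-2

((0, 0, 0, 0, 1, 0); (0, 0, 3, 0, 1, 1); (0, 0, 1, 1, 0, 0); (1, 1, 0, 0, 0, 0); (0, 3, 0, 0, 0, 0))


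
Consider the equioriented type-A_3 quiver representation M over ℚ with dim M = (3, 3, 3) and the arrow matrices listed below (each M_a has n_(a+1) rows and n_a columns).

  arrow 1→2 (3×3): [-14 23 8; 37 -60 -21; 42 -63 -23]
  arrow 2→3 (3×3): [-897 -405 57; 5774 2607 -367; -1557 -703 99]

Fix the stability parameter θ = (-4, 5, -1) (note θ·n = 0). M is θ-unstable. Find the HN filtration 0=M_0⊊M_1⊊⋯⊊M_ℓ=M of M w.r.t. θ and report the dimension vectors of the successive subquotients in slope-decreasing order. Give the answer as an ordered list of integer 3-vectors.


Barcode: M ≅ I[1,2], I[1,3]^2, I[3,3]. HN layers by μ_θ (4 steps, strictly decreasing):
  μ^(1)=5; μ^(2)=2; μ^(3)=-1; μ^(4)=-4

((0, 1, 0); (0, 2, 2); (0, 0, 1); (3, 0, 0))


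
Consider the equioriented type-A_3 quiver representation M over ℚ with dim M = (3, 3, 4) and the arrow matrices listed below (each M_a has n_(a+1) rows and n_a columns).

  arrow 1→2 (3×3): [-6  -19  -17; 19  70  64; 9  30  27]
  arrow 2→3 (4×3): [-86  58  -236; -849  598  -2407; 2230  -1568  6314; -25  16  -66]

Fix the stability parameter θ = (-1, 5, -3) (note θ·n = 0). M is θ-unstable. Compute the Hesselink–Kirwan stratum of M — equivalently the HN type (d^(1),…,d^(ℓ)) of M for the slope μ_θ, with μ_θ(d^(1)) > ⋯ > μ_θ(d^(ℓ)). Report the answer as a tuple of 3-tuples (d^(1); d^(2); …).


Interval decomposition of M: I[1,3]^3, I[3,3].
HN type (ℓ=3): μ^(1)=1; μ^(2)=-1; μ^(3)=-3

((0, 3, 3); (3, 0, 0); (0, 0, 1))


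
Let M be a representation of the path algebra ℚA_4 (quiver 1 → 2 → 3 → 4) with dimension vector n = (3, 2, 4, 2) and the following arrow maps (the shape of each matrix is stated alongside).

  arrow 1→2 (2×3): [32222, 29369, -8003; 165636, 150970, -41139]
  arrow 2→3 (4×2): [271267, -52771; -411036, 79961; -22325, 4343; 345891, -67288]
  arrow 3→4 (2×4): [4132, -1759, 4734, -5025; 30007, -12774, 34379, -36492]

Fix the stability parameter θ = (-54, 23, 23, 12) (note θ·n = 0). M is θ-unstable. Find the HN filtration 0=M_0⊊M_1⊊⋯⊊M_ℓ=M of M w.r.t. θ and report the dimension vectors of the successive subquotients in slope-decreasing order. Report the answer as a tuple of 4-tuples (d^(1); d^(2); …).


Via rank(M_{q-1}∘⋯∘M_p): M ≅ I[1,1], I[1,3], I[1,4], I[3,3], I[3,4].
μ_θ-semistable layers: μ^(1)=23; μ^(2)=58/3; μ^(3)=35/2; μ^(4)=-54

((0, 1, 2, 0); (0, 1, 1, 1); (0, 0, 1, 1); (3, 0, 0, 0))


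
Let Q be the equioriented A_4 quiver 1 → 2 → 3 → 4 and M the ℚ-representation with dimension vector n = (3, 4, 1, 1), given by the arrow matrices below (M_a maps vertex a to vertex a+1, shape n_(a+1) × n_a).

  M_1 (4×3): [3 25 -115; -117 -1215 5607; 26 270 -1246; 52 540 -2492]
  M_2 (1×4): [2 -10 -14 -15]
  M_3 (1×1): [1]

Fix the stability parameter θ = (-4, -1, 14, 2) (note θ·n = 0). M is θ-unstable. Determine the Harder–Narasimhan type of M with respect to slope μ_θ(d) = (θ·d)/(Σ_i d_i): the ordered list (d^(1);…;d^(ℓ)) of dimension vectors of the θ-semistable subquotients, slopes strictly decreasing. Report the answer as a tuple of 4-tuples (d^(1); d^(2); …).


Via rank(M_{q-1}∘⋯∘M_p): M ≅ I[1,1], I[1,2], I[1,4], I[2,2]^2.
μ_θ-semistable layers: μ^(1)=8; μ^(2)=-1; μ^(3)=-4

((0, 0, 1, 1); (0, 4, 0, 0); (3, 0, 0, 0))


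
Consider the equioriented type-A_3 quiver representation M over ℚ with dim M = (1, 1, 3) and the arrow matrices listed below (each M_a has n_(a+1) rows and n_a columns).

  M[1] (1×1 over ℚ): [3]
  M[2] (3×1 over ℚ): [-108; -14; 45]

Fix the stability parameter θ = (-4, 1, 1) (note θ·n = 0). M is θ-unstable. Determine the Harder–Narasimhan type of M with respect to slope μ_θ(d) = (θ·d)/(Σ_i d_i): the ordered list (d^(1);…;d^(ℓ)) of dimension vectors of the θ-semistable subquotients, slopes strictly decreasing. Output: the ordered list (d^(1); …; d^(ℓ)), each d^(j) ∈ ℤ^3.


Via rank(M_{q-1}∘⋯∘M_p): M ≅ I[1,3], I[3,3]^2.
μ_θ-semistable layers: μ^(1)=1; μ^(2)=-4

((0, 1, 3); (1, 0, 0))


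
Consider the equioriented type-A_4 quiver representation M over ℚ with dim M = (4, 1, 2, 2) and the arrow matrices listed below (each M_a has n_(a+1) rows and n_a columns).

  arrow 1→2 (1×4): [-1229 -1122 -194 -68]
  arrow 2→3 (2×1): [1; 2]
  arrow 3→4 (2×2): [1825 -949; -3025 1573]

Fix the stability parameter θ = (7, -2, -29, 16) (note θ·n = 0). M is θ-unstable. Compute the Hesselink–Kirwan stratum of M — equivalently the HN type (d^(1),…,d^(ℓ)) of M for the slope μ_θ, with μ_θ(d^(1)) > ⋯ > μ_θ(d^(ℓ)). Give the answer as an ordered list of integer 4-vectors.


Via rank(M_{q-1}∘⋯∘M_p): M ≅ I[1,1]^3, I[1,4], I[3,3], I[4,4].
μ_θ-semistable layers: μ^(1)=16; μ^(2)=7; μ^(3)=-8; μ^(4)=-29

((0, 0, 0, 2); (3, 0, 0, 0); (1, 1, 1, 0); (0, 0, 1, 0))


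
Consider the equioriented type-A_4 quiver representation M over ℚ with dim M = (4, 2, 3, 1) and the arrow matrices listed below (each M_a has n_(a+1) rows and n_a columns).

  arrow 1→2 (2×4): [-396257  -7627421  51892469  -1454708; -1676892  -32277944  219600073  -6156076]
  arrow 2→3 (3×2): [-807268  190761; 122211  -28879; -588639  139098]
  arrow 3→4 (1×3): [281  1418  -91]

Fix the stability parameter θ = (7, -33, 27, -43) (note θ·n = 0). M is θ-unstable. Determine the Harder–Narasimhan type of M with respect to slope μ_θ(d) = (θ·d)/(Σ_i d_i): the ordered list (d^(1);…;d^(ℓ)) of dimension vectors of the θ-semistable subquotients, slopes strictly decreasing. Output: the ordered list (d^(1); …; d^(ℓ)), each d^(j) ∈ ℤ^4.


Via rank(M_{q-1}∘⋯∘M_p): M ≅ I[1,1]^2, I[1,3], I[1,4], I[3,3].
μ_θ-semistable layers: μ^(1)=27; μ^(2)=7; μ^(3)=-8; μ^(4)=-13

((0, 0, 2, 0); (2, 0, 0, 0); (0, 0, 1, 1); (2, 2, 0, 0))


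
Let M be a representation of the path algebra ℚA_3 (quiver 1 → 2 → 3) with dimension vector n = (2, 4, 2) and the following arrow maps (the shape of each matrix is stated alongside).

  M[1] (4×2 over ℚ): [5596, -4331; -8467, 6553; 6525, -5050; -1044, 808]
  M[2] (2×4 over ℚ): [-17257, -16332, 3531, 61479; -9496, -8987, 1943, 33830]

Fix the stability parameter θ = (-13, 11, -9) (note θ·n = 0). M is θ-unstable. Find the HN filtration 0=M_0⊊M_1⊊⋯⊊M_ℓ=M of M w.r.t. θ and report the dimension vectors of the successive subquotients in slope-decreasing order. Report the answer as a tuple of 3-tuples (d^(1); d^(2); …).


Via rank(M_{q-1}∘⋯∘M_p): M ≅ I[1,3]^2, I[2,2]^2.
μ_θ-semistable layers: μ^(1)=11; μ^(2)=1; μ^(3)=-13

((0, 2, 0); (0, 2, 2); (2, 0, 0))


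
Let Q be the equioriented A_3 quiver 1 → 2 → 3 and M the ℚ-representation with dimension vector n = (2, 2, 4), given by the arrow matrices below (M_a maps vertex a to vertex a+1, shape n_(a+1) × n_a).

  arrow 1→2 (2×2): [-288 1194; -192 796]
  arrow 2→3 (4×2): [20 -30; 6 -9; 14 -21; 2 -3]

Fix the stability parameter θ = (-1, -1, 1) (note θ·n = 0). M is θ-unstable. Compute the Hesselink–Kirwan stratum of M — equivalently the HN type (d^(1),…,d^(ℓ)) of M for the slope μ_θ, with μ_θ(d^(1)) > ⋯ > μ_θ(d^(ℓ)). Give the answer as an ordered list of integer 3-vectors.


Barcode: M ≅ I[1,1], I[1,2], I[2,3], I[3,3]^3. HN layers by μ_θ (2 steps, strictly decreasing):
  μ^(1)=1; μ^(2)=-1

((0, 0, 4); (2, 2, 0))


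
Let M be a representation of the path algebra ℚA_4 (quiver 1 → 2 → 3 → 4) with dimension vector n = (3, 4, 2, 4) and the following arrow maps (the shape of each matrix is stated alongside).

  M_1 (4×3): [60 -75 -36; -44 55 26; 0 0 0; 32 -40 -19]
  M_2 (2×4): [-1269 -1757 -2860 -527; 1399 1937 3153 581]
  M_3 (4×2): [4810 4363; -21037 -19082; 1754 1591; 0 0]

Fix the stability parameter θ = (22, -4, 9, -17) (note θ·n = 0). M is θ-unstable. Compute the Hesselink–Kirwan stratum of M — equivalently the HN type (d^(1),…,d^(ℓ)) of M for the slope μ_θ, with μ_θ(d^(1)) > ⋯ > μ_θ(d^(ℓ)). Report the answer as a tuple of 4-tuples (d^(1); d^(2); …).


Interval decomposition of M: I[1,1], I[1,4]^2, I[2,2]^2, I[4,4]^2.
HN type (ℓ=4): μ^(1)=22; μ^(2)=5/2; μ^(3)=-4; μ^(4)=-17

((1, 0, 0, 0); (2, 2, 2, 2); (0, 2, 0, 0); (0, 0, 0, 2))


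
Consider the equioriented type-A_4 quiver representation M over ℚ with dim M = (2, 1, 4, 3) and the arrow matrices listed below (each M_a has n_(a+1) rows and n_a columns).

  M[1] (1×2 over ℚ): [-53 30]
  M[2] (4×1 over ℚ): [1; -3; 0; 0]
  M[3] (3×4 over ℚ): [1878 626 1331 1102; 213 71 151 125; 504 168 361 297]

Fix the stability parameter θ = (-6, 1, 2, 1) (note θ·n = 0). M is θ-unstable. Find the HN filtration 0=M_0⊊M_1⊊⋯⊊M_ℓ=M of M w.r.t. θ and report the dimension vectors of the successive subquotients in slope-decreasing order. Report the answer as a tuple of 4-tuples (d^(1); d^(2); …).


Barcode: M ≅ I[1,1], I[1,3], I[3,4]^3. HN layers by μ_θ (4 steps, strictly decreasing):
  μ^(1)=2; μ^(2)=3/2; μ^(3)=1; μ^(4)=-6

((0, 0, 1, 0); (0, 0, 3, 3); (0, 1, 0, 0); (2, 0, 0, 0))


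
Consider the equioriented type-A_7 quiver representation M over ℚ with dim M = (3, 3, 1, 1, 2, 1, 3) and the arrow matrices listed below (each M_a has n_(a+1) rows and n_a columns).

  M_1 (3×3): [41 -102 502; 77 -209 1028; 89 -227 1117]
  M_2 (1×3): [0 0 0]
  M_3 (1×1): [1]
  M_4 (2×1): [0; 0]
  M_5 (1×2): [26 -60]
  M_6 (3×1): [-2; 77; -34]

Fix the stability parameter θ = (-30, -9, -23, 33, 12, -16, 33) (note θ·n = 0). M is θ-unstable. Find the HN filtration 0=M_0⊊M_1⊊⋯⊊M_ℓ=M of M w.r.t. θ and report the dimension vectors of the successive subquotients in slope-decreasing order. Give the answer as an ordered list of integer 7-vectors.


Via rank(M_{q-1}∘⋯∘M_p): M ≅ I[1,2]^3, I[3,4], I[5,5], I[5,7], I[7,7]^2.
μ_θ-semistable layers: μ^(1)=33; μ^(2)=12; μ^(3)=-2; μ^(4)=-9; μ^(5)=-23; μ^(6)=-30

((0, 0, 0, 1, 0, 0, 3); (0, 0, 0, 0, 1, 0, 0); (0, 0, 0, 0, 1, 1, 0); (0, 3, 0, 0, 0, 0, 0); (0, 0, 1, 0, 0, 0, 0); (3, 0, 0, 0, 0, 0, 0))


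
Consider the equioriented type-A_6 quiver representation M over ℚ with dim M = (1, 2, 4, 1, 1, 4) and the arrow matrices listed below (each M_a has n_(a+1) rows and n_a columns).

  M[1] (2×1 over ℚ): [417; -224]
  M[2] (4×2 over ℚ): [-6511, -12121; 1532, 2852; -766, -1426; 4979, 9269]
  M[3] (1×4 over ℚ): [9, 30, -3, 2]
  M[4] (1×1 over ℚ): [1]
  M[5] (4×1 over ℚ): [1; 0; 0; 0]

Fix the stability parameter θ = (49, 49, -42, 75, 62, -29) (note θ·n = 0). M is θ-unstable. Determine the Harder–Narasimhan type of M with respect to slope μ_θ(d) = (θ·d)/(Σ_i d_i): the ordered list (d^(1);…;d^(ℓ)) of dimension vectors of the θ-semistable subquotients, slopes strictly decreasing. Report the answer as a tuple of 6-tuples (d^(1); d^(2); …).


Interval decomposition of M: I[1,6], I[2,2], I[3,3]^3, I[6,6]^3.
HN type (ℓ=5): μ^(1)=49; μ^(2)=36; μ^(3)=56/3; μ^(4)=-29; μ^(5)=-42

((0, 1, 0, 0, 0, 0); (0, 0, 0, 1, 1, 1); (1, 1, 1, 0, 0, 0); (0, 0, 0, 0, 0, 3); (0, 0, 3, 0, 0, 0))


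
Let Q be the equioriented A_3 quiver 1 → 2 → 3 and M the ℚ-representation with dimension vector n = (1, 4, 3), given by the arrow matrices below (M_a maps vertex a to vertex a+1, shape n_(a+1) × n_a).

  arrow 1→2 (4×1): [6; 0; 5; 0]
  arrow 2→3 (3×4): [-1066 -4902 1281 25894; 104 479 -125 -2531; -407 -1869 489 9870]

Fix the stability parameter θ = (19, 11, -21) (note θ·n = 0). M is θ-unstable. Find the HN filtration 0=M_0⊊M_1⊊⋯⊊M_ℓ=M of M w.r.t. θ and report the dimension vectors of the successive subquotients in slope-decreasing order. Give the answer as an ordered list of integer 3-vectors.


Barcode: M ≅ I[1,3], I[2,2], I[2,3]^2. HN layers by μ_θ (3 steps, strictly decreasing):
  μ^(1)=11; μ^(2)=3; μ^(3)=-5

((0, 1, 0); (1, 1, 1); (0, 2, 2))


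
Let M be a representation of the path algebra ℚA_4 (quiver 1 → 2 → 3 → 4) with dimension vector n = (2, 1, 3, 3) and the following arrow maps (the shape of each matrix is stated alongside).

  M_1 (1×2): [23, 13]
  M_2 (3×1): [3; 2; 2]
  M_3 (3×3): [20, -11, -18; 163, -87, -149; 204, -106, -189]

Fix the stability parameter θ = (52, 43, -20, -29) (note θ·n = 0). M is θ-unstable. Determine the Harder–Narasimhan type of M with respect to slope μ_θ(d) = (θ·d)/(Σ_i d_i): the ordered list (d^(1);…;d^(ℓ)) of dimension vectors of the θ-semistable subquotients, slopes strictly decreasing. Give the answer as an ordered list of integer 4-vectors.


Via rank(M_{q-1}∘⋯∘M_p): M ≅ I[1,1], I[1,4], I[3,4]^2.
μ_θ-semistable layers: μ^(1)=52; μ^(2)=23/2; μ^(3)=-49/2

((1, 0, 0, 0); (1, 1, 1, 1); (0, 0, 2, 2))


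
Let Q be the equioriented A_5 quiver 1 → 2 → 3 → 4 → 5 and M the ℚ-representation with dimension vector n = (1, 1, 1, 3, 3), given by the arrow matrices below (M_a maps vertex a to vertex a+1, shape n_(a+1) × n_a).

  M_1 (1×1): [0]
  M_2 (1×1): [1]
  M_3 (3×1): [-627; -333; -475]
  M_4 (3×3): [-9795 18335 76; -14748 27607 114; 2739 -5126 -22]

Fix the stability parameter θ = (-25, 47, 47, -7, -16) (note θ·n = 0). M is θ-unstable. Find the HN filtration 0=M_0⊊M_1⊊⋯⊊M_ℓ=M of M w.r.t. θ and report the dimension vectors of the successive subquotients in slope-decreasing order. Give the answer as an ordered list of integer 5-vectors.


Via rank(M_{q-1}∘⋯∘M_p): M ≅ I[1,1], I[2,5], I[4,4], I[4,5], I[5,5].
μ_θ-semistable layers: μ^(1)=71/4; μ^(2)=-7; μ^(3)=-23/2; μ^(4)=-16; μ^(5)=-25

((0, 1, 1, 1, 1); (0, 0, 0, 1, 0); (0, 0, 0, 1, 1); (0, 0, 0, 0, 1); (1, 0, 0, 0, 0))
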